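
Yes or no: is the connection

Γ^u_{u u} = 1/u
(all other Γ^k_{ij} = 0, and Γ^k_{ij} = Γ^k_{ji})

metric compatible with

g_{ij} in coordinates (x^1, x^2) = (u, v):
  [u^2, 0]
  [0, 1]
Using ∇_k g_{ij} = ∂_k g_{ij} - Γ^m_{ki} g_{mj} - Γ^m_{kj} g_{im}:
e.g. ∇_u g_{uu} = (2*u) - (u) - (u) = 0
Every component ∇_k g_{ij} vanishes: the connection is metric compatible.
Yes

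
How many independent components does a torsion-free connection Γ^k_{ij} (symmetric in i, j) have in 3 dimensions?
Γ^k_{ij} has n choices for the upper index and n(n+1)/2 independent symmetric lower index pairs.
Total = 3 × 3×4/2 = 3 × 6 = 18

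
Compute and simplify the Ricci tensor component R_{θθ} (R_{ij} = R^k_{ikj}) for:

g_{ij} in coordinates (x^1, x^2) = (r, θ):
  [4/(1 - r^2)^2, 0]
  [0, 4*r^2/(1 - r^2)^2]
Non-zero Christoffel symbols (Γ^k_{ij} = Γ^k_{ji}):
Γ^r_{r r} = 2*r/(1 - r^2)
Γ^r_{θ θ} = (r^3 + r)/(r^2 - 1)
Γ^θ_{r θ} = (-r^2 - 1)/(r^3 - r)
R^r_{θ r θ} = ∂_r Γ^r_{θ θ} - ∂_θ Γ^r_{θ r} + Γ^r_{r m} Γ^m_{θ θ} - Γ^r_{θ m} Γ^m_{θ r}
  = ((r^4 - 4*r^2 - 1)/(r^2 - 1)^2) - (0) + (-2*r^2*(r^2 + 1)/(r^2 - 1)^2) - (-(r^2 + 1)^2/(r^2 - 1)^2) = -4*r^2/(r^2 - 1)^2
R^θ_{θ θ θ} = 0 (a repeated index in an antisymmetric pair)
R_{θθ} = R^r_{θ r θ} + R^θ_{θ θ θ} = (-4*r^2/(r^2 - 1)^2) + (0) = -4*r^2/(r^2 - 1)^2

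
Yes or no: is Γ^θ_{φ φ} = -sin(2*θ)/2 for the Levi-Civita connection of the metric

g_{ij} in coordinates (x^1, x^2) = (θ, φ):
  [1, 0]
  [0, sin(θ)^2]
Γ^θ_{φ φ} = (1/2) g^{θθ} (∂_φ g_{θφ} + ∂_φ g_{θφ} - ∂_θ g_{φφ}) = (1/2)(1)((0) + (0) - (sin(2*θ))) = -sin(2*θ)/2
This equals the proposed value -sin(2*θ)/2.
Yes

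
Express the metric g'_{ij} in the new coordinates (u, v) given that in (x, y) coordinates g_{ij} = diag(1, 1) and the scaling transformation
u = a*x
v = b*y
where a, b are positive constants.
Invert the transformation: x = u/a, y = v/b
g'_{ij} = (∂x^k/∂x'^i)(∂x^l/∂x'^j) g_{kl}; with g_{kl} = δ_{kl} this is Σ_k (∂x^k/∂x'^i)(∂x^k/∂x'^j).
Jacobian: ∂x/∂u = 1/a, ∂x/∂v = 0, ∂y/∂u = 0, ∂y/∂v = 1/b
g'_{uu} = (1/a)(1/a) + (0)(0) = 1/a^2
g'_{uv} = (1/a)(0) + (0)(1/b) = 0
g'_{vv} = (0)(0) + (1/b)(1/b) = 1/b^2
g'_{ij} = diag(1/a^2, 1/b^2)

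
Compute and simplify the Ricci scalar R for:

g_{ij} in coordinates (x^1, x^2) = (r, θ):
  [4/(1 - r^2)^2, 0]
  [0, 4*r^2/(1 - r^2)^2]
Non-zero Christoffel symbols (Γ^k_{ij} = Γ^k_{ji}):
Γ^r_{r r} = 2*r/(1 - r^2)
Γ^r_{θ θ} = (r^3 + r)/(r^2 - 1)
Γ^θ_{r θ} = (-r^2 - 1)/(r^3 - r)
Ricci tensor (R_{ij} = R^k_{ikj}): R_{rr} = -4/(r^2 - 1)^2, R_{rθ} = 0, R_{θθ} = -4*r^2/(r^2 - 1)^2
Inverse metric: g^{rr} = (1 - r^2)^2/4, g^{θθ} = (1 - r^2)^2/(4*r^2)
R = g^{ij} R_{ij} = ((1 - r^2)^2/4)(-4/(r^2 - 1)^2) + ((1 - r^2)^2/(4*r^2))(-4*r^2/(r^2 - 1)^2) = -2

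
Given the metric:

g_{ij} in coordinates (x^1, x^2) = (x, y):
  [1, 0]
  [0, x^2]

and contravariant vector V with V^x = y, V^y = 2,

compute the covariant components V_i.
V_i = g_{ij} V^j:
V_x = (1)(y) + (0)(2) = y
V_y = (0)(y) + (x^2)(2) = 2*x^2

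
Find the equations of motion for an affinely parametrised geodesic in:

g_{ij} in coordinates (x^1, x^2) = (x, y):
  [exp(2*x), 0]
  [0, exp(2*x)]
Geodesic equation: d^2x^k/dλ^2 + Γ^k_{ij} (dx^i/dλ)(dx^j/dλ) = 0.
Non-zero Christoffel symbols:
Γ^x_{x x} = 1
Γ^x_{y y} = -1
Γ^y_{x y} = 1
Substituting (the symmetric pair Γ^k_{ij}, Γ^k_{ji} combines into a factor 2):
d^2x/dλ^2 + (dx/dλ)^2 - (dy/dλ)^2 = 0
d^2y/dλ^2 + 2 (dx/dλ)(dy/dλ) = 0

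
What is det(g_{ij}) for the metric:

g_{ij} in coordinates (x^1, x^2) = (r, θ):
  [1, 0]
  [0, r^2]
For a 2×2 metric: det(g) = g_{11}·g_{22} - g_{12}·g_{21}
= (1)·(r^2) - (0)·(0)
= r^2 - 0
det(g) = r^2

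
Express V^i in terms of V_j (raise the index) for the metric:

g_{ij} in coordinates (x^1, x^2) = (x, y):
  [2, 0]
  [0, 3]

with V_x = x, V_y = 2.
Inverse metric (diagonal): g^{xx} = 1/2, g^{yy} = 1/3
V^i = g^{ij} V_j:
V^x = (1/2)(x) + (0)(2) = x/2
V^y = (0)(x) + (1/3)(2) = 2/3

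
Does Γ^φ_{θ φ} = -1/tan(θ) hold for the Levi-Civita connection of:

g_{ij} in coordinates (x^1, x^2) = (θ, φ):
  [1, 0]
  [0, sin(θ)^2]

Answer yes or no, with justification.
Γ^φ_{θ φ} = (1/2) g^{φφ} (∂_θ g_{φφ} + ∂_φ g_{φθ} - ∂_φ g_{θφ}) = (1/2)(1/sin(θ)^2)((sin(2*θ)) + (0) - (0)) = 1/tan(θ)
This differs from the proposed value -1/tan(θ).
No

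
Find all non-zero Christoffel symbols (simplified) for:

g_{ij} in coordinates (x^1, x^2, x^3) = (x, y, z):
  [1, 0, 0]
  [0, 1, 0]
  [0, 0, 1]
Using Γ^k_{ij} = (1/2) g^{km} (∂_i g_{mj} + ∂_j g_{mi} - ∂_m g_{ij}); the metric is diagonal, so only the m = k term contributes.
Every metric component is constant, so all ∂_m g_{ij} = 0 and every Christoffel symbol vanishes.
All Christoffel symbols are zero.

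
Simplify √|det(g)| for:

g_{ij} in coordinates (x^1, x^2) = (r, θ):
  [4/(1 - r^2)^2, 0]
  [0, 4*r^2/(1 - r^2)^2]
det(g) = 16*r^2/(1 - r^2)^4
√|det(g)| = 4*r/(r^2 - 1)^2
Volume element: dV = 4*r/(r^2 - 1)^2 dr dθ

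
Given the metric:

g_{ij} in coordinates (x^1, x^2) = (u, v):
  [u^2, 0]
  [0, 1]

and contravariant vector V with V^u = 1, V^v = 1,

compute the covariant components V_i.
V_i = g_{ij} V^j:
V_u = (u^2)(1) + (0)(1) = u^2
V_v = (0)(1) + (1)(1) = 1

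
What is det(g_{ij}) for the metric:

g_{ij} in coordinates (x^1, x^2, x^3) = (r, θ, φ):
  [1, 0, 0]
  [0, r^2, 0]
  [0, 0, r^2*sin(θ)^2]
Diagonal metric: det(g) = g_{11}·g_{22}·g_{33}
= (1)·(r^2)·(r^2*sin(θ)^2)
det(g) = r^4*sin(θ)^2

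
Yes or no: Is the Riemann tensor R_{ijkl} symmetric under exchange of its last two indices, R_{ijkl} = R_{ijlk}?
It is antisymmetric in the last pair: R_{ijkl} = -R_{ijlk}.
No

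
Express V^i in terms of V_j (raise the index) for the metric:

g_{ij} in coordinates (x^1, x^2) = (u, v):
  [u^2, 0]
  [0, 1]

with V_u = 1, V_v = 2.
Inverse metric (diagonal): g^{uu} = 1/u^2, g^{vv} = 1
V^i = g^{ij} V_j:
V^u = (1/u^2)(1) + (0)(2) = 1/u^2
V^v = (0)(1) + (1)(2) = 2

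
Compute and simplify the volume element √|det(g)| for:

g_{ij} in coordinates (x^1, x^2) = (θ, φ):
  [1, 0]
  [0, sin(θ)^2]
det(g) = sin(θ)^2
√|det(g)| = sin(θ) (taking 0 < θ < π so that |sin(θ)| = sin(θ))
Volume element: dV = sin(θ) dθ dφ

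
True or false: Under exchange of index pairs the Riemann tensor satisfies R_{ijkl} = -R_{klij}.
The pair-exchange symmetry has a plus sign: R_{ijkl} = +R_{klij}.
False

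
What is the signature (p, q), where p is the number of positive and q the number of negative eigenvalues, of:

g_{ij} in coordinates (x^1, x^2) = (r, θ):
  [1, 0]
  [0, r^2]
The metric is diagonal, so its eigenvalues are the diagonal entries: 1, r^2 (at a generic point, where coordinate-dependent entries are positive).
2 positive, 0 negative.
(2, 0) - Riemannian (positive definite)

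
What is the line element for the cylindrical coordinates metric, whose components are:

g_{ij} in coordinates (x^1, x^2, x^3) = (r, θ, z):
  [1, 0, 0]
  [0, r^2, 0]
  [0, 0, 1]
ds^2 = g_{ij} dx^i dx^j; only the non-zero components contribute.
ds^2 = dr^2 + r^2 dθ^2 + dz^2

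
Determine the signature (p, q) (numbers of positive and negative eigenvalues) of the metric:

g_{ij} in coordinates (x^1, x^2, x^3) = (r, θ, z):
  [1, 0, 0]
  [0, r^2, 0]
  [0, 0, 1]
The metric is diagonal, so its eigenvalues are the diagonal entries: 1, r^2, 1 (at a generic point, where coordinate-dependent entries are positive).
3 positive, 0 negative.
(3, 0) - Riemannian (positive definite)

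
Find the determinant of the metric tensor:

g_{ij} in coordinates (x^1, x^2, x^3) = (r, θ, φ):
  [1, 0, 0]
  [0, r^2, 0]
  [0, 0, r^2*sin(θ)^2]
Diagonal metric: det(g) = g_{11}·g_{22}·g_{33}
= (1)·(r^2)·(r^2*sin(θ)^2)
det(g) = r^4*sin(θ)^2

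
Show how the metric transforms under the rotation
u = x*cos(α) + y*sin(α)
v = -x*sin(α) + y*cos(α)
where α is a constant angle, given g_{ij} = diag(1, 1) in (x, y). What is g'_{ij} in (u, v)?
Invert the transformation: x = u*cos(α) - v*sin(α), y = u*sin(α) + v*cos(α)
g'_{ij} = (∂x^k/∂x'^i)(∂x^l/∂x'^j) g_{kl}; with g_{kl} = δ_{kl} this is Σ_k (∂x^k/∂x'^i)(∂x^k/∂x'^j).
Jacobian: ∂x/∂u = cos(α), ∂x/∂v = -sin(α), ∂y/∂u = sin(α), ∂y/∂v = cos(α)
g'_{uu} = (cos(α))(cos(α)) + (sin(α))(sin(α)) = 1
g'_{uv} = (cos(α))(-sin(α)) + (sin(α))(cos(α)) = 0
g'_{vv} = (-sin(α))(-sin(α)) + (cos(α))(cos(α)) = 1
g'_{ij} = diag(1, 1)
The Euclidean metric is invariant under rotations.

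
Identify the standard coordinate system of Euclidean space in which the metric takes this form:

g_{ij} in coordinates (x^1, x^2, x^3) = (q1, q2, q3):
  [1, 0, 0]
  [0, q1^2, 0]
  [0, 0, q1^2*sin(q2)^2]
The line element ds^2 = dq1^2 + q1^2 dq2^2 + q1^2 sin(q2)^2 dq3^2 is dr^2 + r^2 dθ^2 + r^2 sin(θ)^2 dφ^2 with q1 = r, q2 = θ, q3 = φ.
spherical coordinates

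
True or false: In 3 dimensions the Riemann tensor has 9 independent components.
n^2(n^2-1)/12 = 9·8/12 = 6 independent components for n = 3.
False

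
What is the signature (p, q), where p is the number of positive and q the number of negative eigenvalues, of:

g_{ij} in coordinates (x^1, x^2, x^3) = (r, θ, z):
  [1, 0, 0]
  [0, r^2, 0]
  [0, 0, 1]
The metric is diagonal, so its eigenvalues are the diagonal entries: 1, r^2, 1 (at a generic point, where coordinate-dependent entries are positive).
3 positive, 0 negative.
(3, 0) - Riemannian (positive definite)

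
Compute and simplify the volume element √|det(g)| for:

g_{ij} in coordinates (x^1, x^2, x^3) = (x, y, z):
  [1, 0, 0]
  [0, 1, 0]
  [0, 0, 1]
det(g) = 1
√|det(g)| = 1
Volume element: dV = 1 dx dy dz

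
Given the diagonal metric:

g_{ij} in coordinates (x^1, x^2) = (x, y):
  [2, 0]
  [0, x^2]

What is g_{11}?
With x^1 = x, x^2 = y, g_{11} = g_{xx} is the row-1, column-1 entry of the matrix.
g_{11} = 2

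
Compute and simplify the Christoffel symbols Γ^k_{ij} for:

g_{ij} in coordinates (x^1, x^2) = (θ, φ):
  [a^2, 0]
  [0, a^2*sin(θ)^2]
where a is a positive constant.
Using Γ^k_{ij} = (1/2) g^{km} (∂_i g_{mj} + ∂_j g_{mi} - ∂_m g_{ij}); the metric is diagonal, so only the m = k term contributes.
Non-zero symbols (using the symmetry Γ^k_{ij} = Γ^k_{ji}):
Γ^θ_{φ φ} = (1/2) g^{θθ} (∂_φ g_{θφ} + ∂_φ g_{θφ} - ∂_θ g_{φφ}) = (1/2)(1/a^2)((0) + (0) - (a^2*sin(2*θ))) = -sin(2*θ)/2
Γ^φ_{θ φ} = (1/2) g^{φφ} (∂_θ g_{φφ} + ∂_φ g_{φθ} - ∂_φ g_{θφ}) = (1/2)(1/(a^2*sin(θ)^2))((a^2*sin(2*θ)) + (0) - (0)) = 1/tan(θ)
All other Christoffel symbols are zero.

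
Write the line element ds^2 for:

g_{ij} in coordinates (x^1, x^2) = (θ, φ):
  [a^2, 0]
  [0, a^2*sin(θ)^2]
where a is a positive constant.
ds^2 = g_{ij} dx^i dx^j; only the non-zero components contribute.
ds^2 = a^2 dθ^2 + a^2*sin(θ)^2 dφ^2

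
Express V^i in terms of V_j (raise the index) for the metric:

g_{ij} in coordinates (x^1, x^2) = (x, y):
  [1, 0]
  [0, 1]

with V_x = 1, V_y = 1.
Inverse metric (diagonal): g^{xx} = 1, g^{yy} = 1
V^i = g^{ij} V_j:
V^x = (1)(1) + (0)(1) = 1
V^y = (0)(1) + (1)(1) = 1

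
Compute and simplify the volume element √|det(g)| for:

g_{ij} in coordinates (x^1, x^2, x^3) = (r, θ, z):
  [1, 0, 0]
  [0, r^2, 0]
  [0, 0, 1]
det(g) = r^2
√|det(g)| = r
Volume element: dV = r dr dθ dz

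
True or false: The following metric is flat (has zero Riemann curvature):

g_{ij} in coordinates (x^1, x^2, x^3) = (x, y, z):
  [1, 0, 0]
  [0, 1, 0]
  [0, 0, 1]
All metric components are constant, so every Christoffel symbol vanishes and R^i_{jkl} = 0.
True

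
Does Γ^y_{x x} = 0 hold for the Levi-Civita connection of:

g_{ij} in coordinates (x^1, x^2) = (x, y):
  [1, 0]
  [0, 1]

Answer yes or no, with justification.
Γ^y_{x x} = (1/2) g^{yy} (∂_x g_{yx} + ∂_x g_{yx} - ∂_y g_{xx}) = (1/2)(1)((0) + (0) - (0)) = 0
This equals the proposed value 0.
Yes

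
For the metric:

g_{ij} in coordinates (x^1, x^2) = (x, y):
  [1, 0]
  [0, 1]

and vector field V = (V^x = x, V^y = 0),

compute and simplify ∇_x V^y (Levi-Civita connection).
All Christoffel symbols are zero.
∇_x V^y = ∂_x V^y + Γ^y_{x j} V^j
  = (0) + (0)(x) + (0)(0)
  = 0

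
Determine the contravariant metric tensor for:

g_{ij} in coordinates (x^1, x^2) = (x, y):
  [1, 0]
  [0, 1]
The metric is diagonal, so g^{ij} is diagonal with entries 1/g_{ii}: diag(1, 1).
g^{ij}:
  [1, 0]
  [0, 1]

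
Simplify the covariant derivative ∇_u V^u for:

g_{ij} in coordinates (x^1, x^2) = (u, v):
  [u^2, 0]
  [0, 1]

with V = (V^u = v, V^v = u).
Non-zero Christoffel symbols:
Γ^u_{u u} = 1/u
∇_u V^u = ∂_u V^u + Γ^u_{u j} V^j
  = (0) + (1/u)(v) + (0)(u)
  = v/u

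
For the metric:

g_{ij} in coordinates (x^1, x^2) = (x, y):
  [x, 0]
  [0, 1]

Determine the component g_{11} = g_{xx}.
With x^1 = x, x^2 = y, g_{11} = g_{xx} is the row-1, column-1 entry of the matrix.
g_{11} = x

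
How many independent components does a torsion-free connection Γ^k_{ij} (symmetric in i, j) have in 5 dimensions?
Γ^k_{ij} has n choices for the upper index and n(n+1)/2 independent symmetric lower index pairs.
Total = 5 × 5×6/2 = 5 × 15 = 75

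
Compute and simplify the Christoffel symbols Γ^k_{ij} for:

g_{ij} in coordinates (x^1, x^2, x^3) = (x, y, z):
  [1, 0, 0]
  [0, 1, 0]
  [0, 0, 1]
Using Γ^k_{ij} = (1/2) g^{km} (∂_i g_{mj} + ∂_j g_{mi} - ∂_m g_{ij}); the metric is diagonal, so only the m = k term contributes.
Every metric component is constant, so all ∂_m g_{ij} = 0 and every Christoffel symbol vanishes.
All Christoffel symbols are zero.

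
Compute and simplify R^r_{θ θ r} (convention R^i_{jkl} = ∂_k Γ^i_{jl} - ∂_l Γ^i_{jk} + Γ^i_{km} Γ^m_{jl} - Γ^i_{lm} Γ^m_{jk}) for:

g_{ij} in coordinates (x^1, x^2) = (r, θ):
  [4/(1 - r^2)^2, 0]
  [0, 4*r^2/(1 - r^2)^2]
Non-zero Christoffel symbols (Γ^k_{ij} = Γ^k_{ji}):
Γ^r_{r r} = 2*r/(1 - r^2)
Γ^r_{θ θ} = (r^3 + r)/(r^2 - 1)
Γ^θ_{r θ} = (-r^2 - 1)/(r^3 - r)
R^r_{θ θ r} = ∂_θ Γ^r_{θ r} - ∂_r Γ^r_{θ θ} + Γ^r_{θ m} Γ^m_{θ r} - Γ^r_{r m} Γ^m_{θ θ}
  = (0) - ((r^4 - 4*r^2 - 1)/(r^2 - 1)^2) + (-(r^2 + 1)^2/(r^2 - 1)^2) - (-2*r^2*(r^2 + 1)/(r^2 - 1)^2) = 4*r^2/(r^2 - 1)^2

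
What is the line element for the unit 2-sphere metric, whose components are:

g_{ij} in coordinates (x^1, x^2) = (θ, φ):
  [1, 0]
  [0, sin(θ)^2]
ds^2 = g_{ij} dx^i dx^j; only the non-zero components contribute.
ds^2 = dθ^2 + sin(θ)^2 dφ^2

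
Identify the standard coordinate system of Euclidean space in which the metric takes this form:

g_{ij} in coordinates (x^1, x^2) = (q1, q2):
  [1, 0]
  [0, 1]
All components are constant and the metric is the identity, i.e. orthonormal rectilinear coordinates.
Cartesian (2D) coordinates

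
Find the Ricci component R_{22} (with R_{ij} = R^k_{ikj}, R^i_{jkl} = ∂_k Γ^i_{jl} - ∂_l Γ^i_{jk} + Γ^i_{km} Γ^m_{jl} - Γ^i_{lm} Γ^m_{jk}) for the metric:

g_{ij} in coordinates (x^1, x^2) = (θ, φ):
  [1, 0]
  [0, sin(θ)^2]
Non-zero Christoffel symbols (Γ^k_{ij} = Γ^k_{ji}):
Γ^θ_{φ φ} = -sin(2*θ)/2
Γ^φ_{θ φ} = 1/tan(θ)
R^θ_{φ θ φ} = ∂_θ Γ^θ_{φ φ} - ∂_φ Γ^θ_{φ θ} + Γ^θ_{θ m} Γ^m_{φ φ} - Γ^θ_{φ m} Γ^m_{φ θ}
  = (-cos(2*θ)) - (0) + (0) - (-cos(θ)^2) = sin(θ)^2
R^φ_{φ φ φ} = 0 (a repeated index in an antisymmetric pair)
R_{φφ} = R^θ_{φ θ φ} + R^φ_{φ φ φ} = (sin(θ)^2) + (0) = sin(θ)^2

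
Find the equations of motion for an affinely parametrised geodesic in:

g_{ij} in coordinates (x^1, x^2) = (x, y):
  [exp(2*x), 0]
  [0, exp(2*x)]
Geodesic equation: d^2x^k/dλ^2 + Γ^k_{ij} (dx^i/dλ)(dx^j/dλ) = 0.
Non-zero Christoffel symbols:
Γ^x_{x x} = 1
Γ^x_{y y} = -1
Γ^y_{x y} = 1
Substituting (the symmetric pair Γ^k_{ij}, Γ^k_{ji} combines into a factor 2):
d^2x/dλ^2 + (dx/dλ)^2 - (dy/dλ)^2 = 0
d^2y/dλ^2 + 2 (dx/dλ)(dy/dλ) = 0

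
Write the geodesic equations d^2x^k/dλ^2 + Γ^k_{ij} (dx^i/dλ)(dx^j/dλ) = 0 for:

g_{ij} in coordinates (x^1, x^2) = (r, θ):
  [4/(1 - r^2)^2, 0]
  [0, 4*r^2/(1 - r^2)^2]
Geodesic equation: d^2x^k/dλ^2 + Γ^k_{ij} (dx^i/dλ)(dx^j/dλ) = 0.
Non-zero Christoffel symbols:
Γ^r_{r r} = 2*r/(1 - r^2)
Γ^r_{θ θ} = (r^3 + r)/(r^2 - 1)
Γ^θ_{r θ} = (-r^2 - 1)/(r^3 - r)
Substituting (the symmetric pair Γ^k_{ij}, Γ^k_{ji} combines into a factor 2):
d^2r/dλ^2 + (2*r/(1 - r^2)) (dr/dλ)^2 + ((r^3 + r)/(r^2 - 1)) (dθ/dλ)^2 = 0
d^2θ/dλ^2 + ((-2*r^2 - 2)/(r^3 - r)) (dr/dλ)(dθ/dλ) = 0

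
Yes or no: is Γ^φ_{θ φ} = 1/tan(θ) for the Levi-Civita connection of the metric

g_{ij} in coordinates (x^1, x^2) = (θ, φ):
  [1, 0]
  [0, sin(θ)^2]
Γ^φ_{θ φ} = (1/2) g^{φφ} (∂_θ g_{φφ} + ∂_φ g_{φθ} - ∂_φ g_{θφ}) = (1/2)(1/sin(θ)^2)((sin(2*θ)) + (0) - (0)) = 1/tan(θ)
This equals the proposed value 1/tan(θ).
Yes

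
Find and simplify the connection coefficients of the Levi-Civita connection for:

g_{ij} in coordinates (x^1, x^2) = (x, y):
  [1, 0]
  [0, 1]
Using Γ^k_{ij} = (1/2) g^{km} (∂_i g_{mj} + ∂_j g_{mi} - ∂_m g_{ij}); the metric is diagonal, so only the m = k term contributes.
Every metric component is constant, so all ∂_m g_{ij} = 0 and every Christoffel symbol vanishes.
All Christoffel symbols are zero.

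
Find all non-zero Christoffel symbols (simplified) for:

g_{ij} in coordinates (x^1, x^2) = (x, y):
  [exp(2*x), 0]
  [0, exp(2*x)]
Using Γ^k_{ij} = (1/2) g^{km} (∂_i g_{mj} + ∂_j g_{mi} - ∂_m g_{ij}); the metric is diagonal, so only the m = k term contributes.
Non-zero symbols (using the symmetry Γ^k_{ij} = Γ^k_{ji}):
Γ^x_{x x} = (1/2) g^{xx} (∂_x g_{xx} + ∂_x g_{xx} - ∂_x g_{xx}) = (1/2)(exp(-2*x))((2*exp(2*x)) + (2*exp(2*x)) - (2*exp(2*x))) = 1
Γ^x_{y y} = (1/2) g^{xx} (∂_y g_{xy} + ∂_y g_{xy} - ∂_x g_{yy}) = (1/2)(exp(-2*x))((0) + (0) - (2*exp(2*x))) = -1
Γ^y_{x y} = (1/2) g^{yy} (∂_x g_{yy} + ∂_y g_{yx} - ∂_y g_{xy}) = (1/2)(exp(-2*x))((2*exp(2*x)) + (0) - (0)) = 1
All other Christoffel symbols are zero.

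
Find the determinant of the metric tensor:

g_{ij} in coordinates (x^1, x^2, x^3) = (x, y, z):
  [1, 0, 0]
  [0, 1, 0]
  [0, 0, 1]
Diagonal metric: det(g) = g_{11}·g_{22}·g_{33}
= (1)·(1)·(1)
det(g) = 1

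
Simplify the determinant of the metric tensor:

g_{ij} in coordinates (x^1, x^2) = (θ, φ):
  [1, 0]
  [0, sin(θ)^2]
For a 2×2 metric: det(g) = g_{11}·g_{22} - g_{12}·g_{21}
= (1)·(sin(θ)^2) - (0)·(0)
= sin(θ)^2 - 0
det(g) = sin(θ)^2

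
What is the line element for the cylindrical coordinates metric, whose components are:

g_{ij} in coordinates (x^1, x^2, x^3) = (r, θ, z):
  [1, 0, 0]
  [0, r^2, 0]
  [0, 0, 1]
ds^2 = g_{ij} dx^i dx^j; only the non-zero components contribute.
ds^2 = dr^2 + r^2 dθ^2 + dz^2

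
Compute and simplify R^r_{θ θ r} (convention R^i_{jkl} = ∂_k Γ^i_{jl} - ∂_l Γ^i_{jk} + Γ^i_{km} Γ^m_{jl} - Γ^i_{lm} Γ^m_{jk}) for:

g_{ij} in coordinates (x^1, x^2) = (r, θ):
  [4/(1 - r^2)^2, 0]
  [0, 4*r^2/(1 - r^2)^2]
Non-zero Christoffel symbols (Γ^k_{ij} = Γ^k_{ji}):
Γ^r_{r r} = 2*r/(1 - r^2)
Γ^r_{θ θ} = (r^3 + r)/(r^2 - 1)
Γ^θ_{r θ} = (-r^2 - 1)/(r^3 - r)
R^r_{θ θ r} = ∂_θ Γ^r_{θ r} - ∂_r Γ^r_{θ θ} + Γ^r_{θ m} Γ^m_{θ r} - Γ^r_{r m} Γ^m_{θ θ}
  = (0) - ((r^4 - 4*r^2 - 1)/(r^2 - 1)^2) + (-(r^2 + 1)^2/(r^2 - 1)^2) - (-2*r^2*(r^2 + 1)/(r^2 - 1)^2) = 4*r^2/(r^2 - 1)^2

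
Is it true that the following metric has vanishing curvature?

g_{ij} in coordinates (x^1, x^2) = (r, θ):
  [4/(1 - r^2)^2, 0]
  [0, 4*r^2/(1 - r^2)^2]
Non-zero Christoffel symbols:
Γ^r_{r r} = 2*r/(1 - r^2)
Γ^r_{θ θ} = (r^3 + r)/(r^2 - 1)
Γ^θ_{r θ} = (-r^2 - 1)/(r^3 - r)
Ricci tensor: R_{rr} = -4/(r^2 - 1)^2, R_{rθ} = 0, R_{θθ} = -4*r^2/(r^2 - 1)^2
The Ricci tensor is non-zero, so the Riemann tensor is non-zero: not flat.
No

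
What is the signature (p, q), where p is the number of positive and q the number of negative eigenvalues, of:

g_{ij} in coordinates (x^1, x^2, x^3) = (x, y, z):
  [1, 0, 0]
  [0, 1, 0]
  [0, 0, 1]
The metric is diagonal, so its eigenvalues are the diagonal entries: 1, 1, 1 (at a generic point, where coordinate-dependent entries are positive).
3 positive, 0 negative.
(3, 0) - Riemannian (positive definite)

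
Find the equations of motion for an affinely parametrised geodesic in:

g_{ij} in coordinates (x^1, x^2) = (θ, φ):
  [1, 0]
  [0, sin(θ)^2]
Geodesic equation: d^2x^k/dλ^2 + Γ^k_{ij} (dx^i/dλ)(dx^j/dλ) = 0.
Non-zero Christoffel symbols:
Γ^θ_{φ φ} = -sin(2*θ)/2
Γ^φ_{θ φ} = 1/tan(θ)
Substituting (the symmetric pair Γ^k_{ij}, Γ^k_{ji} combines into a factor 2):
d^2θ/dλ^2 - (sin(2*θ)/2) (dφ/dλ)^2 = 0
d^2φ/dλ^2 + (2/tan(θ)) (dθ/dλ)(dφ/dλ) = 0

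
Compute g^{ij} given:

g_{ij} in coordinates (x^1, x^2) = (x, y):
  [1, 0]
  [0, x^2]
The metric is diagonal, so g^{ij} is diagonal with entries 1/g_{ii}: diag(1, 1/(x^2)).
g^{ij}:
  [1, 0]
  [0, 1/x^2]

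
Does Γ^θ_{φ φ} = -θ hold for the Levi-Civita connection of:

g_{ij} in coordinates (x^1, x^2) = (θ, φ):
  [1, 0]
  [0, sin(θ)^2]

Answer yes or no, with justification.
Γ^θ_{φ φ} = (1/2) g^{θθ} (∂_φ g_{θφ} + ∂_φ g_{θφ} - ∂_θ g_{φφ}) = (1/2)(1)((0) + (0) - (sin(2*θ))) = -sin(2*θ)/2
This differs from the proposed value -θ.
No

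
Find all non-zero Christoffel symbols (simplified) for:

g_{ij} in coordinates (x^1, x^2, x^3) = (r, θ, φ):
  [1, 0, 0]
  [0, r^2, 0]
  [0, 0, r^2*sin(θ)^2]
Using Γ^k_{ij} = (1/2) g^{km} (∂_i g_{mj} + ∂_j g_{mi} - ∂_m g_{ij}); the metric is diagonal, so only the m = k term contributes.
Non-zero symbols (using the symmetry Γ^k_{ij} = Γ^k_{ji}):
Γ^r_{θ θ} = (1/2) g^{rr} (∂_θ g_{rθ} + ∂_θ g_{rθ} - ∂_r g_{θθ}) = (1/2)(1)((0) + (0) - (2*r)) = -r
Γ^r_{φ φ} = (1/2) g^{rr} (∂_φ g_{rφ} + ∂_φ g_{rφ} - ∂_r g_{φφ}) = (1/2)(1)((0) + (0) - (2*r*sin(θ)^2)) = -r*sin(θ)^2
Γ^θ_{r θ} = (1/2) g^{θθ} (∂_r g_{θθ} + ∂_θ g_{θr} - ∂_θ g_{rθ}) = (1/2)(1/r^2)((2*r) + (0) - (0)) = 1/r
Γ^θ_{φ φ} = (1/2) g^{θθ} (∂_φ g_{θφ} + ∂_φ g_{θφ} - ∂_θ g_{φφ}) = (1/2)(1/r^2)((0) + (0) - (r^2*sin(2*θ))) = -sin(2*θ)/2
Γ^φ_{r φ} = (1/2) g^{φφ} (∂_r g_{φφ} + ∂_φ g_{φr} - ∂_φ g_{rφ}) = (1/2)(1/(r^2*sin(θ)^2))((2*r*sin(θ)^2) + (0) - (0)) = 1/r
Γ^φ_{θ φ} = (1/2) g^{φφ} (∂_θ g_{φφ} + ∂_φ g_{φθ} - ∂_φ g_{θφ}) = (1/2)(1/(r^2*sin(θ)^2))((r^2*sin(2*θ)) + (0) - (0)) = 1/tan(θ)
All other Christoffel symbols are zero.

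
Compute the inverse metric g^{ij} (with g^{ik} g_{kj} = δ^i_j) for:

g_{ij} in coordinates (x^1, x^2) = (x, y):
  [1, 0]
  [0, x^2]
The metric is diagonal, so g^{ij} is diagonal with entries 1/g_{ii}: diag(1, 1/(x^2)).
g^{ij}:
  [1, 0]
  [0, 1/x^2]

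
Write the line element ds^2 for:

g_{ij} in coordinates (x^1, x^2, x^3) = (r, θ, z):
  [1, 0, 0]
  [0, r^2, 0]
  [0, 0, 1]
ds^2 = g_{ij} dx^i dx^j; only the non-zero components contribute.
ds^2 = dr^2 + r^2 dθ^2 + dz^2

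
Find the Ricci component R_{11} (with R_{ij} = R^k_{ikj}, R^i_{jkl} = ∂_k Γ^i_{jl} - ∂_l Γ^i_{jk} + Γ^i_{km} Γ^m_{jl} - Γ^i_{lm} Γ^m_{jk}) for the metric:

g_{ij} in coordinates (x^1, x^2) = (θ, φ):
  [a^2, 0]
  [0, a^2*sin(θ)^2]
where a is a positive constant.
Non-zero Christoffel symbols (Γ^k_{ij} = Γ^k_{ji}):
Γ^θ_{φ φ} = -sin(2*θ)/2
Γ^φ_{θ φ} = 1/tan(θ)
R^θ_{θ θ θ} = 0 (a repeated index in an antisymmetric pair)
R^φ_{θ φ θ} = ∂_φ Γ^φ_{θ θ} - ∂_θ Γ^φ_{θ φ} + Γ^φ_{φ m} Γ^m_{θ θ} - Γ^φ_{θ m} Γ^m_{θ φ}
  = (0) - (-1/sin(θ)^2) + (0) - (1/tan(θ)^2) = 1
R_{θθ} = R^θ_{θ θ θ} + R^φ_{θ φ θ} = (0) + (1) = 1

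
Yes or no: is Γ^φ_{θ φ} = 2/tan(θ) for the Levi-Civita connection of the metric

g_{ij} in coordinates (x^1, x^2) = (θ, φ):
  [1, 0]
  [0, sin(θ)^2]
Γ^φ_{θ φ} = (1/2) g^{φφ} (∂_θ g_{φφ} + ∂_φ g_{φθ} - ∂_φ g_{θφ}) = (1/2)(1/sin(θ)^2)((sin(2*θ)) + (0) - (0)) = 1/tan(θ)
This differs from the proposed value 2/tan(θ).
No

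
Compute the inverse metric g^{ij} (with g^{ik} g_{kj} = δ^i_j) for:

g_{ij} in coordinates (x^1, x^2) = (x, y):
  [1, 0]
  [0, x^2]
The metric is diagonal, so g^{ij} is diagonal with entries 1/g_{ii}: diag(1, 1/(x^2)).
g^{ij}:
  [1, 0]
  [0, 1/x^2]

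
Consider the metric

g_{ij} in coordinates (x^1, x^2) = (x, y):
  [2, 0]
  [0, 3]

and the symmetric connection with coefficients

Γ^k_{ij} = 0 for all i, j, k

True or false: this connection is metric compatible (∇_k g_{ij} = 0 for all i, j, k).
Using ∇_k g_{ij} = ∂_k g_{ij} - Γ^m_{ki} g_{mj} - Γ^m_{kj} g_{im}:
e.g. ∇_y g_{xy} = (0) - (0) - (0) = 0
Every component ∇_k g_{ij} vanishes: the connection is metric compatible.
True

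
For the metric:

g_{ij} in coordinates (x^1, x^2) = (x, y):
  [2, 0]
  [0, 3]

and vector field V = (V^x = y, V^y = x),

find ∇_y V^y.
All Christoffel symbols are zero.
∇_y V^y = ∂_y V^y + Γ^y_{y j} V^j
  = (0) + (0)(y) + (0)(x)
  = 0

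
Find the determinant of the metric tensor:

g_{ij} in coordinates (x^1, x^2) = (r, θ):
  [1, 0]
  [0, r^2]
For a 2×2 metric: det(g) = g_{11}·g_{22} - g_{12}·g_{21}
= (1)·(r^2) - (0)·(0)
= r^2 - 0
det(g) = r^2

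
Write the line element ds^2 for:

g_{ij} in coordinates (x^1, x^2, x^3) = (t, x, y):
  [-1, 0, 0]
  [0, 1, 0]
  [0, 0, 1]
ds^2 = g_{ij} dx^i dx^j; only the non-zero components contribute.
ds^2 = -dt^2 + dx^2 + dy^2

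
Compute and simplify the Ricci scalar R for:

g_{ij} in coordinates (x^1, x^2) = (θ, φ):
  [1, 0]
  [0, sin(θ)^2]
Non-zero Christoffel symbols (Γ^k_{ij} = Γ^k_{ji}):
Γ^θ_{φ φ} = -sin(2*θ)/2
Γ^φ_{θ φ} = 1/tan(θ)
Ricci tensor (R_{ij} = R^k_{ikj}): R_{θθ} = 1, R_{θφ} = 0, R_{φφ} = sin(θ)^2
Inverse metric: g^{θθ} = 1, g^{φφ} = 1/sin(θ)^2
R = g^{ij} R_{ij} = (1)(1) + (1/sin(θ)^2)(sin(θ)^2) = 2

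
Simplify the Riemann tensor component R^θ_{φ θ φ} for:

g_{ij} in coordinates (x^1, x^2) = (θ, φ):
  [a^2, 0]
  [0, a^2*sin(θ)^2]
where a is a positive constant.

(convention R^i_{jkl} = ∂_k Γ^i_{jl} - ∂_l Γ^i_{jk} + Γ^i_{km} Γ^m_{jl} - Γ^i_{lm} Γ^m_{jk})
Non-zero Christoffel symbols (Γ^k_{ij} = Γ^k_{ji}):
Γ^θ_{φ φ} = -sin(2*θ)/2
Γ^φ_{θ φ} = 1/tan(θ)
R^θ_{φ θ φ} = ∂_θ Γ^θ_{φ φ} - ∂_φ Γ^θ_{φ θ} + Γ^θ_{θ m} Γ^m_{φ φ} - Γ^θ_{φ m} Γ^m_{φ θ}
  = (-cos(2*θ)) - (0) + (0) - (-cos(θ)^2) = sin(θ)^2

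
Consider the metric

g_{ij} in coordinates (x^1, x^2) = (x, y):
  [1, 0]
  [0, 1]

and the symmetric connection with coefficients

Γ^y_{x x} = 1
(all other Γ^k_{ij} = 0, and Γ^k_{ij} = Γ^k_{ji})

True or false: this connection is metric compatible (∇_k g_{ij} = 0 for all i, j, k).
Using ∇_k g_{ij} = ∂_k g_{ij} - Γ^m_{ki} g_{mj} - Γ^m_{kj} g_{im}:
∇_x g_{xy} = (0) - (1) - (0) = -1 ≠ 0
So the connection is not metric compatible (it is not the Levi-Civita connection).
False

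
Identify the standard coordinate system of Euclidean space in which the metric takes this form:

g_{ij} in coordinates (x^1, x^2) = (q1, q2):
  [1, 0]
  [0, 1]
All components are constant and the metric is the identity, i.e. orthonormal rectilinear coordinates.
Cartesian (2D) coordinates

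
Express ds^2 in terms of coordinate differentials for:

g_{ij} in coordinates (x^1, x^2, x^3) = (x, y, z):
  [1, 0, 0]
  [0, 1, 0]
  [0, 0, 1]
ds^2 = g_{ij} dx^i dx^j; only the non-zero components contribute.
ds^2 = dx^2 + dy^2 + dz^2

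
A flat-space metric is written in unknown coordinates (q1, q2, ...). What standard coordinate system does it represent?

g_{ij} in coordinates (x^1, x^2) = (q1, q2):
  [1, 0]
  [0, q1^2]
The line element ds^2 = dq1^2 + q1^2 dq2^2 is dr^2 + r^2 dθ^2 with q1 = r, q2 = θ.
polar coordinates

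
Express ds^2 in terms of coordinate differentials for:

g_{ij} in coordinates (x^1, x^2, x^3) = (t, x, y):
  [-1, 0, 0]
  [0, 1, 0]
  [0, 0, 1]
ds^2 = g_{ij} dx^i dx^j; only the non-zero components contribute.
ds^2 = -dt^2 + dx^2 + dy^2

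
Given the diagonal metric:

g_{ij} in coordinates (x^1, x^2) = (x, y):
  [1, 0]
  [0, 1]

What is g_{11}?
With x^1 = x, x^2 = y, g_{11} = g_{xx} is the row-1, column-1 entry of the matrix.
g_{11} = 1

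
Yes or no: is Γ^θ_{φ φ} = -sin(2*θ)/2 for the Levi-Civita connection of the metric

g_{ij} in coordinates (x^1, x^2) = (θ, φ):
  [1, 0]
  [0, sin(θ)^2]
Γ^θ_{φ φ} = (1/2) g^{θθ} (∂_φ g_{θφ} + ∂_φ g_{θφ} - ∂_θ g_{φφ}) = (1/2)(1)((0) + (0) - (sin(2*θ))) = -sin(2*θ)/2
This equals the proposed value -sin(2*θ)/2.
Yes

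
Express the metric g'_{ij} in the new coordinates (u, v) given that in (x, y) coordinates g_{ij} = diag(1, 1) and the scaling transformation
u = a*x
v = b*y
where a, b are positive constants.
Invert the transformation: x = u/a, y = v/b
g'_{ij} = (∂x^k/∂x'^i)(∂x^l/∂x'^j) g_{kl}; with g_{kl} = δ_{kl} this is Σ_k (∂x^k/∂x'^i)(∂x^k/∂x'^j).
Jacobian: ∂x/∂u = 1/a, ∂x/∂v = 0, ∂y/∂u = 0, ∂y/∂v = 1/b
g'_{uu} = (1/a)(1/a) + (0)(0) = 1/a^2
g'_{uv} = (1/a)(0) + (0)(1/b) = 0
g'_{vv} = (0)(0) + (1/b)(1/b) = 1/b^2
g'_{ij} = diag(1/a^2, 1/b^2)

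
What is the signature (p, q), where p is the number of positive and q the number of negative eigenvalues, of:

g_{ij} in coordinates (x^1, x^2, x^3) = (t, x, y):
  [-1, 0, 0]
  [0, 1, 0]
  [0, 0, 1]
The metric is diagonal, so its eigenvalues are the diagonal entries: -1, 1, 1 (at a generic point, where coordinate-dependent entries are positive).
2 positive, 1 negative.
(2, 1) - Lorentzian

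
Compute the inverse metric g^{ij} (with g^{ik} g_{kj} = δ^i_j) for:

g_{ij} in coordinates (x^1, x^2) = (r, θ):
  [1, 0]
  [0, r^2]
The metric is diagonal, so g^{ij} is diagonal with entries 1/g_{ii}: diag(1, 1/(r^2)).
g^{ij}:
  [1, 0]
  [0, 1/r^2]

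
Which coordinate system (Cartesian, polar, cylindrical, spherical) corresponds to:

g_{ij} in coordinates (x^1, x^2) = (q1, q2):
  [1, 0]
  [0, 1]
All components are constant and the metric is the identity, i.e. orthonormal rectilinear coordinates.
Cartesian (2D) coordinates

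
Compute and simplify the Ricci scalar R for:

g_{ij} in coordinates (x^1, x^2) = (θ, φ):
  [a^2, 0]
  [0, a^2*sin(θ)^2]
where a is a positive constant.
Non-zero Christoffel symbols (Γ^k_{ij} = Γ^k_{ji}):
Γ^θ_{φ φ} = -sin(2*θ)/2
Γ^φ_{θ φ} = 1/tan(θ)
Ricci tensor (R_{ij} = R^k_{ikj}): R_{θθ} = 1, R_{θφ} = 0, R_{φφ} = sin(θ)^2
Inverse metric: g^{θθ} = 1/a^2, g^{φφ} = 1/(a^2*sin(θ)^2)
R = g^{ij} R_{ij} = (1/a^2)(1) + (1/(a^2*sin(θ)^2))(sin(θ)^2) = 2/a^2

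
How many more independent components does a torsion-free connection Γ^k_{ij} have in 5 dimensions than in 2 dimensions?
Independent components in n dimensions: n × n(n+1)/2 = n^2(n+1)/2.
5D: 5 × 15 = 75
2D: 2 × 3 = 6
Difference = 75 - 6 = 69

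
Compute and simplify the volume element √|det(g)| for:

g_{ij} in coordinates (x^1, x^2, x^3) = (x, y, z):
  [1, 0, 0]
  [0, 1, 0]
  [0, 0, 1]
det(g) = 1
√|det(g)| = 1
Volume element: dV = 1 dx dy dz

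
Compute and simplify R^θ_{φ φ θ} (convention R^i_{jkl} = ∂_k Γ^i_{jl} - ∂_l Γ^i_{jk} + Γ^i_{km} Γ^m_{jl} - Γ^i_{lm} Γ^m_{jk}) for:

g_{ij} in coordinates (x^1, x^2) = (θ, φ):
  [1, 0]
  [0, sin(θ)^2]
Non-zero Christoffel symbols (Γ^k_{ij} = Γ^k_{ji}):
Γ^θ_{φ φ} = -sin(2*θ)/2
Γ^φ_{θ φ} = 1/tan(θ)
R^θ_{φ φ θ} = ∂_φ Γ^θ_{φ θ} - ∂_θ Γ^θ_{φ φ} + Γ^θ_{φ m} Γ^m_{φ θ} - Γ^θ_{θ m} Γ^m_{φ φ}
  = (0) - (-cos(2*θ)) + (-cos(θ)^2) - (0) = -sin(θ)^2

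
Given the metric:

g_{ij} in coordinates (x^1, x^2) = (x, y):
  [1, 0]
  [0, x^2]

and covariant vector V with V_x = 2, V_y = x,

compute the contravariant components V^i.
Inverse metric (diagonal): g^{xx} = 1, g^{yy} = 1/x^2
V^i = g^{ij} V_j:
V^x = (1)(2) + (0)(x) = 2
V^y = (0)(2) + (1/x^2)(x) = 1/x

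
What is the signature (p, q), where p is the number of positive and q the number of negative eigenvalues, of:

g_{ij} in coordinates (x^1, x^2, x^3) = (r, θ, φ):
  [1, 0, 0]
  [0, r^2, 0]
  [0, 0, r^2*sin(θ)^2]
The metric is diagonal, so its eigenvalues are the diagonal entries: 1, r^2, r^2*sin(θ)^2 (at a generic point, where coordinate-dependent entries are positive).
3 positive, 0 negative.
(3, 0) - Riemannian (positive definite)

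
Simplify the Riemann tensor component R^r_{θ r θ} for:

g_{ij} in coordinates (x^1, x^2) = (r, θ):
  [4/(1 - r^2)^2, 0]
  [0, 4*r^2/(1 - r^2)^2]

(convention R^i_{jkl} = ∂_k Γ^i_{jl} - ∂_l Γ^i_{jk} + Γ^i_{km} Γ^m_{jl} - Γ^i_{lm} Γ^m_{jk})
Non-zero Christoffel symbols (Γ^k_{ij} = Γ^k_{ji}):
Γ^r_{r r} = 2*r/(1 - r^2)
Γ^r_{θ θ} = (r^3 + r)/(r^2 - 1)
Γ^θ_{r θ} = (-r^2 - 1)/(r^3 - r)
R^r_{θ r θ} = ∂_r Γ^r_{θ θ} - ∂_θ Γ^r_{θ r} + Γ^r_{r m} Γ^m_{θ θ} - Γ^r_{θ m} Γ^m_{θ r}
  = ((r^4 - 4*r^2 - 1)/(r^2 - 1)^2) - (0) + (-2*r^2*(r^2 + 1)/(r^2 - 1)^2) - (-(r^2 + 1)^2/(r^2 - 1)^2) = -4*r^2/(r^2 - 1)^2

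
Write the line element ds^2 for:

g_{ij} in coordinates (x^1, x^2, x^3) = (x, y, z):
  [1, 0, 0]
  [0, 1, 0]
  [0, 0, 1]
ds^2 = g_{ij} dx^i dx^j; only the non-zero components contribute.
ds^2 = dx^2 + dy^2 + dz^2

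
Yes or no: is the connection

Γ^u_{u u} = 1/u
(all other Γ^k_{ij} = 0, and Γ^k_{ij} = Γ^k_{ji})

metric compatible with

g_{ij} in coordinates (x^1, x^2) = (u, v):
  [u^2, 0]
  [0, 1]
Using ∇_k g_{ij} = ∂_k g_{ij} - Γ^m_{ki} g_{mj} - Γ^m_{kj} g_{im}:
e.g. ∇_u g_{uu} = (2*u) - (u) - (u) = 0
Every component ∇_k g_{ij} vanishes: the connection is metric compatible.
Yes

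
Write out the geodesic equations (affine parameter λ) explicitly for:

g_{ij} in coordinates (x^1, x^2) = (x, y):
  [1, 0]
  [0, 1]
Geodesic equation: d^2x^k/dλ^2 + Γ^k_{ij} (dx^i/dλ)(dx^j/dλ) = 0.
All Christoffel symbols vanish, so the geodesics are straight lines:
d^2x/dλ^2 = 0
d^2y/dλ^2 = 0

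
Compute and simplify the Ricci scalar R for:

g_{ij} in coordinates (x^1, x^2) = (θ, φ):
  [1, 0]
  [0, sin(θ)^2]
Non-zero Christoffel symbols (Γ^k_{ij} = Γ^k_{ji}):
Γ^θ_{φ φ} = -sin(2*θ)/2
Γ^φ_{θ φ} = 1/tan(θ)
Ricci tensor (R_{ij} = R^k_{ikj}): R_{θθ} = 1, R_{θφ} = 0, R_{φφ} = sin(θ)^2
Inverse metric: g^{θθ} = 1, g^{φφ} = 1/sin(θ)^2
R = g^{ij} R_{ij} = (1)(1) + (1/sin(θ)^2)(sin(θ)^2) = 2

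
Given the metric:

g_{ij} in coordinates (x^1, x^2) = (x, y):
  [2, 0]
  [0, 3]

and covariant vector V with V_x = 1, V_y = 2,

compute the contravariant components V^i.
Inverse metric (diagonal): g^{xx} = 1/2, g^{yy} = 1/3
V^i = g^{ij} V_j:
V^x = (1/2)(1) + (0)(2) = 1/2
V^y = (0)(1) + (1/3)(2) = 2/3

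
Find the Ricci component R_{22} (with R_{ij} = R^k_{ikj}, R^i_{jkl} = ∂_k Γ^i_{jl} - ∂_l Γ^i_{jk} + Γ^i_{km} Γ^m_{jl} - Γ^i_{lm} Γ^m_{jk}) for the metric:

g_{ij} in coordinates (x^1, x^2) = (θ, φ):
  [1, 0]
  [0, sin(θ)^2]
Non-zero Christoffel symbols (Γ^k_{ij} = Γ^k_{ji}):
Γ^θ_{φ φ} = -sin(2*θ)/2
Γ^φ_{θ φ} = 1/tan(θ)
R^θ_{φ θ φ} = ∂_θ Γ^θ_{φ φ} - ∂_φ Γ^θ_{φ θ} + Γ^θ_{θ m} Γ^m_{φ φ} - Γ^θ_{φ m} Γ^m_{φ θ}
  = (-cos(2*θ)) - (0) + (0) - (-cos(θ)^2) = sin(θ)^2
R^φ_{φ φ φ} = 0 (a repeated index in an antisymmetric pair)
R_{φφ} = R^θ_{φ θ φ} + R^φ_{φ φ φ} = (sin(θ)^2) + (0) = sin(θ)^2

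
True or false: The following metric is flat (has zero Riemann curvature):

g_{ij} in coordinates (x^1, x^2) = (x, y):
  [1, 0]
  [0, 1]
All metric components are constant, so every Christoffel symbol vanishes and R^i_{jkl} = 0.
True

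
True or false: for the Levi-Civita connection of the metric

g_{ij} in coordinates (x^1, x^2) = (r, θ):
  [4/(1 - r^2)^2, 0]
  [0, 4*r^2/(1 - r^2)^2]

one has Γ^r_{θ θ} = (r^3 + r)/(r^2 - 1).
Γ^r_{θ θ} = (1/2) g^{rr} (∂_θ g_{rθ} + ∂_θ g_{rθ} - ∂_r g_{θθ}) = (1/2)((1 - r^2)^2/4)((0) + (0) - (-8*(r^3 + r)/(r^2 - 1)^3)) = (r^3 + r)/(r^2 - 1)
This equals the proposed value (r^3 + r)/(r^2 - 1).
True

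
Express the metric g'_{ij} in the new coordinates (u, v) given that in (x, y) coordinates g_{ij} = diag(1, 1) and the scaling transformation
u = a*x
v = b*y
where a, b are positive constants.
Invert the transformation: x = u/a, y = v/b
g'_{ij} = (∂x^k/∂x'^i)(∂x^l/∂x'^j) g_{kl}; with g_{kl} = δ_{kl} this is Σ_k (∂x^k/∂x'^i)(∂x^k/∂x'^j).
Jacobian: ∂x/∂u = 1/a, ∂x/∂v = 0, ∂y/∂u = 0, ∂y/∂v = 1/b
g'_{uu} = (1/a)(1/a) + (0)(0) = 1/a^2
g'_{uv} = (1/a)(0) + (0)(1/b) = 0
g'_{vv} = (0)(0) + (1/b)(1/b) = 1/b^2
g'_{ij} = diag(1/a^2, 1/b^2)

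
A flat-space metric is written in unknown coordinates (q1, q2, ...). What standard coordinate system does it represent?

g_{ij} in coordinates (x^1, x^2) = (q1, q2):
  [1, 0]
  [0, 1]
All components are constant and the metric is the identity, i.e. orthonormal rectilinear coordinates.
Cartesian (2D) coordinates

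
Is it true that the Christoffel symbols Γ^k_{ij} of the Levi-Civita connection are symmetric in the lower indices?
The Levi-Civita connection is torsion-free, which is exactly Γ^k_{ij} = Γ^k_{ji}.
Yes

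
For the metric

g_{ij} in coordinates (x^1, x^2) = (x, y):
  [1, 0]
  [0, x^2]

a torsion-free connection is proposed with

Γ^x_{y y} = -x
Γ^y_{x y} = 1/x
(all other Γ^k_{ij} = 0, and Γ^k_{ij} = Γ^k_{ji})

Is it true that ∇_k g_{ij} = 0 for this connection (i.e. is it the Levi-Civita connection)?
Using ∇_k g_{ij} = ∂_k g_{ij} - Γ^m_{ki} g_{mj} - Γ^m_{kj} g_{im}:
e.g. ∇_x g_{yy} = (2*x) - (x) - (x) = 0
Every component ∇_k g_{ij} vanishes: the connection is metric compatible.
Yes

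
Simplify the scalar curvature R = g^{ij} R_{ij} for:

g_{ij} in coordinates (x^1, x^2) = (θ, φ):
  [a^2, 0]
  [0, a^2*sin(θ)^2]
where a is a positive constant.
Non-zero Christoffel symbols (Γ^k_{ij} = Γ^k_{ji}):
Γ^θ_{φ φ} = -sin(2*θ)/2
Γ^φ_{θ φ} = 1/tan(θ)
Ricci tensor (R_{ij} = R^k_{ikj}): R_{θθ} = 1, R_{θφ} = 0, R_{φφ} = sin(θ)^2
Inverse metric: g^{θθ} = 1/a^2, g^{φφ} = 1/(a^2*sin(θ)^2)
R = g^{ij} R_{ij} = (1/a^2)(1) + (1/(a^2*sin(θ)^2))(sin(θ)^2) = 2/a^2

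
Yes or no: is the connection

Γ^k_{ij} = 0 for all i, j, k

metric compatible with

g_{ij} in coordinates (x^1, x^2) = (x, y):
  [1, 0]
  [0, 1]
Using ∇_k g_{ij} = ∂_k g_{ij} - Γ^m_{ki} g_{mj} - Γ^m_{kj} g_{im}:
e.g. ∇_y g_{yy} = (0) - (0) - (0) = 0
Every component ∇_k g_{ij} vanishes: the connection is metric compatible.
Yes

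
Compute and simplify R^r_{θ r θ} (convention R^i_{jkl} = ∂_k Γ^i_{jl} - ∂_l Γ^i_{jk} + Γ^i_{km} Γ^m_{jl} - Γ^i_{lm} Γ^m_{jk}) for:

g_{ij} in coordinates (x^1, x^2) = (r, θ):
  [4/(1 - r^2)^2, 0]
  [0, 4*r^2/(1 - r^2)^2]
Non-zero Christoffel symbols (Γ^k_{ij} = Γ^k_{ji}):
Γ^r_{r r} = 2*r/(1 - r^2)
Γ^r_{θ θ} = (r^3 + r)/(r^2 - 1)
Γ^θ_{r θ} = (-r^2 - 1)/(r^3 - r)
R^r_{θ r θ} = ∂_r Γ^r_{θ θ} - ∂_θ Γ^r_{θ r} + Γ^r_{r m} Γ^m_{θ θ} - Γ^r_{θ m} Γ^m_{θ r}
  = ((r^4 - 4*r^2 - 1)/(r^2 - 1)^2) - (0) + (-2*r^2*(r^2 + 1)/(r^2 - 1)^2) - (-(r^2 + 1)^2/(r^2 - 1)^2) = -4*r^2/(r^2 - 1)^2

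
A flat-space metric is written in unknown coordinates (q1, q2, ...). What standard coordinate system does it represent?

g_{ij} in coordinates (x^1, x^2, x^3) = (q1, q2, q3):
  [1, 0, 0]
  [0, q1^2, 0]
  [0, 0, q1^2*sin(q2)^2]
The line element ds^2 = dq1^2 + q1^2 dq2^2 + q1^2 sin(q2)^2 dq3^2 is dr^2 + r^2 dθ^2 + r^2 sin(θ)^2 dφ^2 with q1 = r, q2 = θ, q3 = φ.
spherical coordinates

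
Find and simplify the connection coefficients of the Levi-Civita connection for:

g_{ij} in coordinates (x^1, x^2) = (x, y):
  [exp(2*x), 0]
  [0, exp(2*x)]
Using Γ^k_{ij} = (1/2) g^{km} (∂_i g_{mj} + ∂_j g_{mi} - ∂_m g_{ij}); the metric is diagonal, so only the m = k term contributes.
Non-zero symbols (using the symmetry Γ^k_{ij} = Γ^k_{ji}):
Γ^x_{x x} = (1/2) g^{xx} (∂_x g_{xx} + ∂_x g_{xx} - ∂_x g_{xx}) = (1/2)(exp(-2*x))((2*exp(2*x)) + (2*exp(2*x)) - (2*exp(2*x))) = 1
Γ^x_{y y} = (1/2) g^{xx} (∂_y g_{xy} + ∂_y g_{xy} - ∂_x g_{yy}) = (1/2)(exp(-2*x))((0) + (0) - (2*exp(2*x))) = -1
Γ^y_{x y} = (1/2) g^{yy} (∂_x g_{yy} + ∂_y g_{yx} - ∂_y g_{xy}) = (1/2)(exp(-2*x))((2*exp(2*x)) + (0) - (0)) = 1
All other Christoffel symbols are zero.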